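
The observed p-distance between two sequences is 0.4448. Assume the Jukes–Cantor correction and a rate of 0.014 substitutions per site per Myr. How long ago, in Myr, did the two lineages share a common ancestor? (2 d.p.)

24.08

d = −(3/4) ln(1 − 4p/3) = −0.75 ln(1 − 0.593067) = −0.75 ln(0.406933)
  = −0.75 × (-0.899107) = 0.674330 substitutions/site.
Under a molecular clock d = 2μt, so t = d/(2μ) = 0.674330 / (2 × 0.014) = 24.08 Myr.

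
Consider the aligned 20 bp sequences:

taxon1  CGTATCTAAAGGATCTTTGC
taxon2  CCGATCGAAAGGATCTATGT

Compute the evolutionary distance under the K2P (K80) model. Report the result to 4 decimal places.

Of 20 sites, 1 differences are transitions and 4 are transversions, so P = 1/20 = 0.05 and Q = 4/20 = 0.2.
Under the Kimura two-parameter model, d = −½ ln(1 − 2P − Q) − ¼ ln(1 − 2Q).
1 − 2P − Q = 0.7, giving −½ ln(0.7) = 0.178337.
1 − 2Q = 0.6, giving −¼ ln(0.6) = 0.127706.
d = 0.178337 + 0.127706 = 0.306043.

0.3060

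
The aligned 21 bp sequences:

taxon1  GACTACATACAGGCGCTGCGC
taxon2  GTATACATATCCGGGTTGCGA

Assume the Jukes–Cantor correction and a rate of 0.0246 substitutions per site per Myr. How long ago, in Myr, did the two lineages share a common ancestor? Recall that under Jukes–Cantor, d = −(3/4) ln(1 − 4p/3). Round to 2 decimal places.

10.81

The sequences differ at 8 of 21 sites (2, 3, 10, 11, 12, 14, 16, 21), so p = 8/21 ≈ 0.380952.
d = −(3/4) ln(1 − 4p/3) = −0.75 ln(1 − 0.507936) = −0.75 ln(0.492064)
  = −0.75 × (-0.709146) = 0.531860 substitutions/site.
Under a molecular clock d = 2μt, so t = d/(2μ) = 0.531860 / (2 × 0.0246) = 10.81 Myr.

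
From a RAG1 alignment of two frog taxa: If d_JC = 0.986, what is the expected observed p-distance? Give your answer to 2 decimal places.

0.55

p = (3/4)(1 − e^(−4d/3)) = 0.75 × (1 − e^(-1.314667)) = 0.75 × (1 − 0.268564) = 0.548577.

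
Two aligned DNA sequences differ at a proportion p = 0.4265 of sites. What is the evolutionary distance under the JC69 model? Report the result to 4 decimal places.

d = −(3/4) ln(1 − 4p/3) = −0.75 ln(1 − 0.568667) = −0.75 ln(0.431333)
  = −0.75 × (-0.840875) = 0.630656 substitutions/site.

0.6307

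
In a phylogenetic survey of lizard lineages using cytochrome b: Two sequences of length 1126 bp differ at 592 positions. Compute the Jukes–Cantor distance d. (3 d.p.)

0.906

p = 592/1126 ≈ 0.525755.
d = −(3/4) ln(1 − 4p/3) = −0.75 ln(1 − 0.701007) = −0.75 ln(0.298993)
  = −0.75 × (-1.207335) = 0.905501 substitutions/site.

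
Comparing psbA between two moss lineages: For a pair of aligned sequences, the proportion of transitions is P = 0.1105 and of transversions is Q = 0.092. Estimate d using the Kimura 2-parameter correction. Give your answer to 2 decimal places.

0.24

Under the Kimura two-parameter model, d = −½ ln(1 − 2P − Q) − ¼ ln(1 − 2Q).
1 − 2P − Q = 0.687, giving −½ ln(0.687) = 0.187710.
1 − 2Q = 0.816, giving −¼ ln(0.816) = 0.050835.
d = 0.187710 + 0.050835 = 0.238545.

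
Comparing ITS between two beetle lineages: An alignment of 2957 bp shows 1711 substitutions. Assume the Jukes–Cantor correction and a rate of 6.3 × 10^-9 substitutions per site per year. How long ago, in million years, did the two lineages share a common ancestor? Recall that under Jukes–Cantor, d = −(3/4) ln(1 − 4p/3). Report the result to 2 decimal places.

87.87

p = 1711/2957 ≈ 0.578627.
d = −(3/4) ln(1 − 4p/3) = −0.75 ln(1 − 0.771503) = −0.75 ln(0.228497)
  = −0.75 × (-1.476232) = 1.107174 substitutions/site.
Under a molecular clock d = 2μt, so t = d/(2μ) = 1.107174 / (2 × 6.3 × 10^-9) = 87.87 million years.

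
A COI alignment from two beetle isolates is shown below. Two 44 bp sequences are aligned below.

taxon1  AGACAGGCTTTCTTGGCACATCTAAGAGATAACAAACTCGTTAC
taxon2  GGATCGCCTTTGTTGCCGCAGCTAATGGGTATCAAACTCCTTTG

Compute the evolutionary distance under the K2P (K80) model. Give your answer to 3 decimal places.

0.455

Of 44 sites, 5 differences are transitions and 10 are transversions, so P = 5/44 ≈ 0.113636 and Q = 10/44 ≈ 0.227273.
Under the Kimura two-parameter model, d = −½ ln(1 − 2P − Q) − ¼ ln(1 − 2Q).
1 − 2P − Q = 0.545455, giving −½ ln(0.545455) = 0.303067.
1 − 2Q = 0.545454, giving −¼ ln(0.545454) = 0.151534.
d = 0.303067 + 0.151534 = 0.454601.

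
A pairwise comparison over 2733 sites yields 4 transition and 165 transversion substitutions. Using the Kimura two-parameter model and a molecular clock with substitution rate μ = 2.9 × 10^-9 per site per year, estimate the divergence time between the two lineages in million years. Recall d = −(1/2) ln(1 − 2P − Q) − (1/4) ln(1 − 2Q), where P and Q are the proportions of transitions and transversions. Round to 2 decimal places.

P = 4/2733 ≈ 0.001464 and Q = 165/2733 ≈ 0.060373.
Under the Kimura two-parameter model, d = −½ ln(1 − 2P − Q) − ¼ ln(1 − 2Q).
1 − 2P − Q = 0.936699, giving −½ ln(0.936699) = 0.032697.
1 − 2Q = 0.879254, giving −¼ ln(0.879254) = 0.032170.
d = 0.032697 + 0.032170 = 0.064867.
Under a molecular clock d = 2μt, so t = d/(2μ) = 0.064867 / (2 × 2.9 × 10^-9) = 11.18 million years.

11.18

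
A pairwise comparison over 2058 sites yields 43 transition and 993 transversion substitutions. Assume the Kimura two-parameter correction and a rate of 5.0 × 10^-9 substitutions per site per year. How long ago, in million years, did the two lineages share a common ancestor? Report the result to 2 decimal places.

120.97

P = 43/2058 ≈ 0.020894 and Q = 993/2058 ≈ 0.482507.
Under the Kimura two-parameter model, d = −½ ln(1 − 2P − Q) − ¼ ln(1 − 2Q).
1 − 2P − Q = 0.475705, giving −½ ln(0.475705) = 0.371479.
1 − 2Q = 0.034986, giving −¼ ln(0.034986) = 0.838202.
d = 0.371479 + 0.838202 = 1.209681.
Under a molecular clock d = 2μt, so t = d/(2μ) = 1.209681 / (2 × 5.0 × 10^-9) = 120.97 million years.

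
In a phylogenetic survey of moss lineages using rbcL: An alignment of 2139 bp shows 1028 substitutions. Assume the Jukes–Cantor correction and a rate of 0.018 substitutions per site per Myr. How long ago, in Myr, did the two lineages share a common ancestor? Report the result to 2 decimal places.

p = 1028/2139 ≈ 0.480598.
d = −(3/4) ln(1 − 4p/3) = −0.75 ln(1 − 0.640797) = −0.75 ln(0.359203)
  = −0.75 × (-1.023868) = 0.767901 substitutions/site.
Under a molecular clock d = 2μt, so t = d/(2μ) = 0.767901 / (2 × 0.018) = 21.33 Myr.

21.33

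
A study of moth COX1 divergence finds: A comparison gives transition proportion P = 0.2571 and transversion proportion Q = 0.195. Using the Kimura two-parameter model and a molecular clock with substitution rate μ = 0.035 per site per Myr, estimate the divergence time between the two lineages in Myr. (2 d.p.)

10.59

Under the Kimura two-parameter model, d = −½ ln(1 − 2P − Q) − ¼ ln(1 − 2Q).
1 − 2P − Q = 0.2908, giving −½ ln(0.2908) = 0.617560.
1 − 2Q = 0.61, giving −¼ ln(0.61) = 0.123574.
d = 0.617560 + 0.123574 = 0.741134.
Under a molecular clock d = 2μt, so t = d/(2μ) = 0.741134 / (2 × 0.035) = 10.59 Myr.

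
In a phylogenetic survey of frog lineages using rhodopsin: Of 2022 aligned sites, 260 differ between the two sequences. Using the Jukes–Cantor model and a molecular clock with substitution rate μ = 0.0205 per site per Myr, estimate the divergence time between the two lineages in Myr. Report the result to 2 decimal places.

3.44

p = 260/2022 ≈ 0.128586.
d = −(3/4) ln(1 − 4p/3) = −0.75 ln(1 − 0.171448) = −0.75 ln(0.828552)
  = −0.75 × (-0.188076) = 0.141057 substitutions/site.
Under a molecular clock d = 2μt, so t = d/(2μ) = 0.141057 / (2 × 0.0205) = 3.44 Myr.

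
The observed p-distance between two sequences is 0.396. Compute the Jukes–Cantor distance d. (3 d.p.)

d = −(3/4) ln(1 − 4p/3) = −0.75 ln(1 − 0.528) = −0.75 ln(0.472)
  = −0.75 × (-0.750776) = 0.563082 substitutions/site.

0.563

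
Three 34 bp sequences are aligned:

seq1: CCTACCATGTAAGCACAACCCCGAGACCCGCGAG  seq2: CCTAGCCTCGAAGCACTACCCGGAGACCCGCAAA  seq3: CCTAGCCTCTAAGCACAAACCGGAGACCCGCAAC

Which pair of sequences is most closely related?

seq1–seq2: 8/34 differ, p = 0.235, d = 0.282.
seq1–seq3: 7/34 differ, p = 0.206, d = 0.241.
seq2–seq3: 4/34 differ, p = 0.118, d = 0.128.
The smallest distance is between seq2 and seq3.

seq2 and seq3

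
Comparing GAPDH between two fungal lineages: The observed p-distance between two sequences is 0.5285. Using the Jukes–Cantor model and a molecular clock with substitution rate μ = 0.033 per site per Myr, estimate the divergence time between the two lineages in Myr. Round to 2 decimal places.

13.86

d = −(3/4) ln(1 − 4p/3) = −0.75 ln(1 − 0.704667) = −0.75 ln(0.295333)
  = −0.75 × (-1.219652) = 0.914739 substitutions/site.
Under a molecular clock d = 2μt, so t = d/(2μ) = 0.914739 / (2 × 0.033) = 13.86 Myr.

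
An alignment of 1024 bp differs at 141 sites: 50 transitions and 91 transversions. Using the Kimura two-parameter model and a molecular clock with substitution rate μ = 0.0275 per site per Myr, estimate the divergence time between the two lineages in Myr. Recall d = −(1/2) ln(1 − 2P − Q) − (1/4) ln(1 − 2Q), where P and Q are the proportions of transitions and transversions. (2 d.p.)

P = 50/1024 ≈ 0.048828 and Q = 91/1024 ≈ 0.088867.
Under the Kimura two-parameter model, d = −½ ln(1 − 2P − Q) − ¼ ln(1 − 2Q).
1 − 2P − Q = 0.813477, giving −½ ln(0.813477) = 0.103219.
1 − 2Q = 0.822266, giving −¼ ln(0.822266) = 0.048923.
d = 0.103219 + 0.048923 = 0.152142.
Under a molecular clock d = 2μt, so t = d/(2μ) = 0.152142 / (2 × 0.0275) = 2.77 Myr.

2.77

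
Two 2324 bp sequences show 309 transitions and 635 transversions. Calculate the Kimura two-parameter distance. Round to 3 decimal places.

P = 309/2324 ≈ 0.13296 and Q = 635/2324 ≈ 0.273236.
Under the Kimura two-parameter model, d = −½ ln(1 − 2P − Q) − ¼ ln(1 − 2Q).
1 − 2P − Q = 0.460844, giving −½ ln(0.460844) = 0.387348.
1 − 2Q = 0.453528, giving −¼ ln(0.453528) = 0.197675.
d = 0.387348 + 0.197675 = 0.585023.

0.585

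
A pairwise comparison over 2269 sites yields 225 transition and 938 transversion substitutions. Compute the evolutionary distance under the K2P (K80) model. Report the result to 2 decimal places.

P = 225/2269 ≈ 0.099163 and Q = 938/2269 ≈ 0.413398.
Under the Kimura two-parameter model, d = −½ ln(1 − 2P − Q) − ¼ ln(1 − 2Q).
1 − 2P − Q = 0.388276, giving −½ ln(0.388276) = 0.473019.
1 − 2Q = 0.173204, giving −¼ ln(0.173204) = 0.438321.
d = 0.473019 + 0.438321 = 0.911340.

0.91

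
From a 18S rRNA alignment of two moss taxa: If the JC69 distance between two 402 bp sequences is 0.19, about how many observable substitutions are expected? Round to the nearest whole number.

Invert JC69: p = (3/4)(1 − e^(−4d/3)) = 0.75 × (1 − e^(-0.253333)) = 0.75 × (1 − 0.776209) = 0.167843.
Expected differing sites = pL ≈ 0.167843 × 402 = 67.472886 ≈ 67.

67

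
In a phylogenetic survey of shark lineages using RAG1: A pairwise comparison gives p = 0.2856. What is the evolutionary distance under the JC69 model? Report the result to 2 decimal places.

0.36

d = −(3/4) ln(1 − 4p/3) = −0.75 ln(1 − 0.3808) = −0.75 ln(0.6192)
  = −0.75 × (-0.479327) = 0.359495 substitutions/site.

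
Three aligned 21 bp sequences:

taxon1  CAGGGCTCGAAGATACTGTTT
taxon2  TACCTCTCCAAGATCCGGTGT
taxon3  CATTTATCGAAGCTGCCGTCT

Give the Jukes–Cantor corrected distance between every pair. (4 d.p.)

taxon1–taxon2: 8/21 sites differ → p ≈ 0.380952, d = −0.75 ln(1 − 0.507936) = 0.531860 ≈ 0.5319.
taxon1–taxon3: 8/21 sites differ → p ≈ 0.380952, d = −0.75 ln(1 − 0.507936) = 0.531860 ≈ 0.5319.
taxon2–taxon3: 9/21 sites differ → p ≈ 0.428571, d = −0.75 ln(1 − 0.571428) = 0.635472 ≈ 0.6355.

d(taxon1,taxon2) = 0.5319, d(taxon1,taxon3) = 0.5319, d(taxon2,taxon3) = 0.6355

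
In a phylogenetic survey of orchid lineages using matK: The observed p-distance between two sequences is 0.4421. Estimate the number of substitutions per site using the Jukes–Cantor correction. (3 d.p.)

0.668

d = −(3/4) ln(1 − 4p/3) = −0.75 ln(1 − 0.589467) = −0.75 ln(0.410533)
  = −0.75 × (-0.890299) = 0.667724 substitutions/site.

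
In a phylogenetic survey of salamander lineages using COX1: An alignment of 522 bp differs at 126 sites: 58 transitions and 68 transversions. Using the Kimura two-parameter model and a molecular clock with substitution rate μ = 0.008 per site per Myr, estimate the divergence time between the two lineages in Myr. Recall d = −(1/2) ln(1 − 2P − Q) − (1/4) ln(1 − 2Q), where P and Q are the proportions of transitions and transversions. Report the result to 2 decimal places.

18.30

P = 58/522 ≈ 0.111111 and Q = 68/522 ≈ 0.130268.
Under the Kimura two-parameter model, d = −½ ln(1 − 2P − Q) − ¼ ln(1 − 2Q).
1 − 2P − Q = 0.64751, giving −½ ln(0.64751) = 0.217311.
1 − 2Q = 0.739464, giving −¼ ln(0.739464) = 0.075457.
d = 0.217311 + 0.075457 = 0.292768.
Under a molecular clock d = 2μt, so t = d/(2μ) = 0.292768 / (2 × 0.008) = 18.30 Myr.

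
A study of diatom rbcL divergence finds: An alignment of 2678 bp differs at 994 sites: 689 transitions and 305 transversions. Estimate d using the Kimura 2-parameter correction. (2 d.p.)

0.56

P = 689/2678 ≈ 0.257282 and Q = 305/2678 ≈ 0.113891.
Under the Kimura two-parameter model, d = −½ ln(1 − 2P − Q) − ¼ ln(1 − 2Q).
1 − 2P − Q = 0.371545, giving −½ ln(0.371545) = 0.495043.
1 − 2Q = 0.772218, giving −¼ ln(0.772218) = 0.064622.
d = 0.495043 + 0.064622 = 0.559665.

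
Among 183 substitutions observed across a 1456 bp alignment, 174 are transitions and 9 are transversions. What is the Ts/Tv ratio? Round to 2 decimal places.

R = 174/9 = 19.333333… ≈ 19.33 (to 2 d.p.).

19.33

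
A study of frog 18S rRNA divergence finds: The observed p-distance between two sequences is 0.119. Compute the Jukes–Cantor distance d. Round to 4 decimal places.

d = −(3/4) ln(1 − 4p/3) = −0.75 ln(1 − 0.158667) = −0.75 ln(0.841333)
  = −0.75 × (-0.172768) = 0.129576 substitutions/site.

0.1296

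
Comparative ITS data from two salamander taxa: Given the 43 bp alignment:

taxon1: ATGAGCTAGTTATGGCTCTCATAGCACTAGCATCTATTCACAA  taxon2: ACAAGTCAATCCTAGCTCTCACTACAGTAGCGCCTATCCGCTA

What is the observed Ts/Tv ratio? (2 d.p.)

3.25

Transitions are A↔G and C↔T; transversions are all other mismatches.
Transitions: 13. Transversions: 4.
R = 13/4 = 3.25.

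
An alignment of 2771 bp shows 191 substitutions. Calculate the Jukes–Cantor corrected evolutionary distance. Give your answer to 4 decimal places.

0.0723

p = 191/2771 ≈ 0.068928.
d = −(3/4) ln(1 − 4p/3) = −0.75 ln(1 − 0.091904) = −0.75 ln(0.908096)
  = −0.75 × (-0.096405) = 0.072304 substitutions/site.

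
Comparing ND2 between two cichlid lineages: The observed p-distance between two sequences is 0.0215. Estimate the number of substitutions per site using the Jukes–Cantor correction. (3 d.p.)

0.022

d = −(3/4) ln(1 − 4p/3) = −0.75 ln(1 − 0.028667) = −0.75 ln(0.971333)
  = −0.75 × (-0.029086) = 0.021815 substitutions/site.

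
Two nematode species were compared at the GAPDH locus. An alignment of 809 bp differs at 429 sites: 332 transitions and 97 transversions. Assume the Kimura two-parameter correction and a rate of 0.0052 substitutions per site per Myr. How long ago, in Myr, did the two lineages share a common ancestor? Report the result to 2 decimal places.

P = 332/809 ≈ 0.410383 and Q = 97/809 ≈ 0.119901.
Under the Kimura two-parameter model, d = −½ ln(1 − 2P − Q) − ¼ ln(1 − 2Q).
1 − 2P − Q = 0.059333, giving −½ ln(0.059333) = 1.412295.
1 − 2Q = 0.760198, giving −¼ ln(0.760198) = 0.068544.
d = 1.412295 + 0.068544 = 1.480839.
Under a molecular clock d = 2μt, so t = d/(2μ) = 1.480839 / (2 × 0.0052) = 142.39 Myr.

142.39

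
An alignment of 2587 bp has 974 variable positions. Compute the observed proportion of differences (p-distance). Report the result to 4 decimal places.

p = 974/2587 = 0.376497… ≈ 0.3765 (to 4 d.p.).

0.3765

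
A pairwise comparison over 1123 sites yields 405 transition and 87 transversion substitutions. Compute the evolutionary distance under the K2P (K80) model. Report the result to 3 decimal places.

0.844

P = 405/1123 ≈ 0.360641 and Q = 87/1123 ≈ 0.077471.
Under the Kimura two-parameter model, d = −½ ln(1 − 2P − Q) − ¼ ln(1 − 2Q).
1 − 2P − Q = 0.201247, giving −½ ln(0.201247) = 0.801611.
1 − 2Q = 0.845058, giving −¼ ln(0.845058) = 0.042088.
d = 0.801611 + 0.042088 = 0.843699.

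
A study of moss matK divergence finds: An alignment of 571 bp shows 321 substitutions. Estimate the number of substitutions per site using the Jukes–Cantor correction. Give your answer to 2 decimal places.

p = 321/571 ≈ 0.562172.
d = −(3/4) ln(1 − 4p/3) = −0.75 ln(1 − 0.749563) = −0.75 ln(0.250437)
  = −0.75 × (-1.384548) = 1.038411 substitutions/site.

1.04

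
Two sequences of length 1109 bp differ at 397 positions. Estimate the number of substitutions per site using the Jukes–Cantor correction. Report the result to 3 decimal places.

p = 397/1109 ≈ 0.35798.
d = −(3/4) ln(1 − 4p/3) = −0.75 ln(1 − 0.477307) = −0.75 ln(0.522693)
  = −0.75 × (-0.648761) = 0.486571 substitutions/site.

0.487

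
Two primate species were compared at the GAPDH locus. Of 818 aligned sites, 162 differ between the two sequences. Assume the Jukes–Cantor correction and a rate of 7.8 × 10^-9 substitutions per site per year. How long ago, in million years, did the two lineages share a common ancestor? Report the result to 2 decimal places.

14.74

p = 162/818 ≈ 0.198044.
d = −(3/4) ln(1 − 4p/3) = −0.75 ln(1 − 0.264059) = −0.75 ln(0.735941)
  = −0.75 × (-0.306605) = 0.229954 substitutions/site.
Under a molecular clock d = 2μt, so t = d/(2μ) = 0.229954 / (2 × 7.8 × 10^-9) = 14.74 million years.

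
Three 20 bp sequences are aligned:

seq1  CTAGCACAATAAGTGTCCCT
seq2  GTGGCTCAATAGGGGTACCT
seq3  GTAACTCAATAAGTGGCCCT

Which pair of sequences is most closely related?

seq1–seq2: 6/20 differ, p = 0.300, d = 0.383.
seq1–seq3: 4/20 differ, p = 0.200, d = 0.233.
seq2–seq3: 6/20 differ, p = 0.300, d = 0.383.
The smallest distance is between seq1 and seq3.

seq1 and seq3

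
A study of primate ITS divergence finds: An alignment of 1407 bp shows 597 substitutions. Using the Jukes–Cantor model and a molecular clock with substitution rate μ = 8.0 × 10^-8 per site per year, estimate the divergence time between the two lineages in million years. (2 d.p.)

3.91

p = 597/1407 ≈ 0.424307.
d = −(3/4) ln(1 − 4p/3) = −0.75 ln(1 − 0.565743) = −0.75 ln(0.434257)
  = −0.75 × (-0.834119) = 0.625589 substitutions/site.
Under a molecular clock d = 2μt, so t = d/(2μ) = 0.625589 / (2 × 8.0 × 10^-8) = 3.91 million years.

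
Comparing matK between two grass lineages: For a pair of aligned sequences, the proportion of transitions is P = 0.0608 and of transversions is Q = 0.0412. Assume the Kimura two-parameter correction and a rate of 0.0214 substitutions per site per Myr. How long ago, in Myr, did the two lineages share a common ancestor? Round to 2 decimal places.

Under the Kimura two-parameter model, d = −½ ln(1 − 2P − Q) − ¼ ln(1 − 2Q).
1 − 2P − Q = 0.8372, giving −½ ln(0.8372) = 0.088846.
1 − 2Q = 0.9176, giving −¼ ln(0.9176) = 0.021498.
d = 0.088846 + 0.021498 = 0.110344.
Under a molecular clock d = 2μt, so t = d/(2μ) = 0.110344 / (2 × 0.0214) = 2.58 Myr.

2.58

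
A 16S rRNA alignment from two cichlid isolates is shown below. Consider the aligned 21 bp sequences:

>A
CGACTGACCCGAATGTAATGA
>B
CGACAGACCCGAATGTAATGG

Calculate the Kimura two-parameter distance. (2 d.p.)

Of 21 sites, 1 differences are transitions and 1 are transversions, so P = 1/21 ≈ 0.047619 and Q = 1/21 ≈ 0.047619.
Under the Kimura two-parameter model, d = −½ ln(1 − 2P − Q) − ¼ ln(1 − 2Q).
1 − 2P − Q = 0.857143, giving −½ ln(0.857143) = 0.077075.
1 − 2Q = 0.904762, giving −¼ ln(0.904762) = 0.025021.
d = 0.077075 + 0.025021 = 0.102096.

0.10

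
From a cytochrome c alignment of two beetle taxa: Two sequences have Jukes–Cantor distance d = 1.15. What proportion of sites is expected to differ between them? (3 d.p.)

p = (3/4)(1 − e^(−4d/3)) = 0.75 × (1 − e^(-1.533333)) = 0.75 × (1 − 0.215815) = 0.588139.

0.588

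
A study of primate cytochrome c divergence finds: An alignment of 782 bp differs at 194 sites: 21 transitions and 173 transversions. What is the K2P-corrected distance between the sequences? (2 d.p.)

0.31

P = 21/782 ≈ 0.026854 and Q = 173/782 ≈ 0.221228.
Under the Kimura two-parameter model, d = −½ ln(1 − 2P − Q) − ¼ ln(1 − 2Q).
1 − 2P − Q = 0.725064, giving −½ ln(0.725064) = 0.160748.
1 − 2Q = 0.557544, giving −¼ ln(0.557544) = 0.146053.
d = 0.160748 + 0.146053 = 0.306801.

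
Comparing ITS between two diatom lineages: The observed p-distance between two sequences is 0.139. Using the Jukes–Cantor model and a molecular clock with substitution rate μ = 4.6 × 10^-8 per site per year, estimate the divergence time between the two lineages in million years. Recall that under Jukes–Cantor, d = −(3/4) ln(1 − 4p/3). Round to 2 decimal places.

1.67

d = −(3/4) ln(1 − 4p/3) = −0.75 ln(1 − 0.185333) = −0.75 ln(0.814667)
  = −0.75 × (-0.204976) = 0.153732 substitutions/site.
Under a molecular clock d = 2μt, so t = d/(2μ) = 0.153732 / (2 × 4.6 × 10^-8) = 1.67 million years.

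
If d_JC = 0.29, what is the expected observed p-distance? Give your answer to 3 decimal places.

p = (3/4)(1 − e^(−4d/3)) = 0.75 × (1 − e^(-0.386667)) = 0.75 × (1 − 0.679317) = 0.240512.

0.241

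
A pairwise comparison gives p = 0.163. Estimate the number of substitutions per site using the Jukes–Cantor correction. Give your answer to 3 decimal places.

d = −(3/4) ln(1 − 4p/3) = −0.75 ln(1 − 0.217333) = −0.75 ln(0.782667)
  = −0.75 × (-0.245048) = 0.183786 substitutions/site.

0.184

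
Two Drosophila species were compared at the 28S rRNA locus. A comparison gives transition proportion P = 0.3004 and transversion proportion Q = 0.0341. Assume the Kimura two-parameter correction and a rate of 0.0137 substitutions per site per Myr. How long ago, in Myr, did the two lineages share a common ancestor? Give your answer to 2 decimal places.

19.03

Under the Kimura two-parameter model, d = −½ ln(1 − 2P − Q) − ¼ ln(1 − 2Q).
1 − 2P − Q = 0.3651, giving −½ ln(0.3651) = 0.503792.
1 − 2Q = 0.9318, giving −¼ ln(0.9318) = 0.017659.
d = 0.503792 + 0.017659 = 0.521451.
Under a molecular clock d = 2μt, so t = d/(2μ) = 0.521451 / (2 × 0.0137) = 19.03 Myr.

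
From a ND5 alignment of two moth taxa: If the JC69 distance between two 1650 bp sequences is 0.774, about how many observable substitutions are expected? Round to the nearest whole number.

797

Invert JC69: p = (3/4)(1 − e^(−4d/3)) = 0.75 × (1 − e^(-1.032)) = 0.75 × (1 − 0.356294) = 0.482780.
Expected differing sites = pL ≈ 0.482780 × 1650 = 796.587 ≈ 797.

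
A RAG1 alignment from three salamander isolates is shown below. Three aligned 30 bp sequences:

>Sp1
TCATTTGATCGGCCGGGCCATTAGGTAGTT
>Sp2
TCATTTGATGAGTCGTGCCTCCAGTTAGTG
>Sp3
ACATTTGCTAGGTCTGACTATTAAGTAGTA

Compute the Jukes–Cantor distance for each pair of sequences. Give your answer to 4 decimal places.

Sp1–Sp2: 9/30 sites differ → p = 0.3, d = −0.75 ln(1 − 0.4) = 0.383119 ≈ 0.3831.
Sp1–Sp3: 9/30 sites differ → p = 0.3, d = −0.75 ln(1 − 0.4) = 0.383119 ≈ 0.3831.
Sp2–Sp3: 14/30 sites differ → p ≈ 0.466667, d = −0.75 ln(1 − 0.622223) = 0.730088 ≈ 0.7301.

d(Sp1,Sp2) = 0.3831, d(Sp1,Sp3) = 0.3831, d(Sp2,Sp3) = 0.7301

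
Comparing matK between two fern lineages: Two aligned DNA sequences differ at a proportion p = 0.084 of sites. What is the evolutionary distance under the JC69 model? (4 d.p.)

d = −(3/4) ln(1 − 4p/3) = −0.75 ln(1 − 0.112) = −0.75 ln(0.888)
  = −0.75 × (-0.118784) = 0.089088 substitutions/site.

0.0891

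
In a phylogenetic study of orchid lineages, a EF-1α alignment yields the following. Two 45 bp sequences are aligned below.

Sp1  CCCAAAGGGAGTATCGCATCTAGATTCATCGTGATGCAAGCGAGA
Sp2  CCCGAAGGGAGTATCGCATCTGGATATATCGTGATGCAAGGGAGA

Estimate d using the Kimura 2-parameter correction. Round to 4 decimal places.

Of 45 sites, 3 differences are transitions and 2 are transversions, so P = 3/45 ≈ 0.066667 and Q = 2/45 ≈ 0.044444.
Under the Kimura two-parameter model, d = −½ ln(1 − 2P − Q) − ¼ ln(1 − 2Q).
1 − 2P − Q = 0.822222, giving −½ ln(0.822222) = 0.097872.
1 − 2Q = 0.911112, giving −¼ ln(0.911112) = 0.023272.
d = 0.097872 + 0.023272 = 0.121144.

0.1211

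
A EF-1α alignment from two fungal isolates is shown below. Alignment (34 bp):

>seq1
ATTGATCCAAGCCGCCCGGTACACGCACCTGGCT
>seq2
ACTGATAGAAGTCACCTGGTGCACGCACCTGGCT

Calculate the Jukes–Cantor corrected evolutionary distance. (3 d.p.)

0.241

The sequences differ at 7 of 34 sites (2, 7, 8, 12, 14, 17, 21), so p = 7/34 ≈ 0.205882.
d = −(3/4) ln(1 − 4p/3) = −0.75 ln(1 − 0.274509) = −0.75 ln(0.725491)
  = −0.75 × (-0.320907) = 0.240680 substitutions/site.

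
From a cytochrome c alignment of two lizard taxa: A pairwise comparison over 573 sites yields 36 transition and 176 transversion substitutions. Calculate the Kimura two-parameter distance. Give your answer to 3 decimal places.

0.522

P = 36/573 ≈ 0.062827 and Q = 176/573 ≈ 0.307155.
Under the Kimura two-parameter model, d = −½ ln(1 − 2P − Q) − ¼ ln(1 − 2Q).
1 − 2P − Q = 0.567191, giving −½ ln(0.567191) = 0.283530.
1 − 2Q = 0.38569, giving −¼ ln(0.38569) = 0.238180.
d = 0.283530 + 0.238180 = 0.521710.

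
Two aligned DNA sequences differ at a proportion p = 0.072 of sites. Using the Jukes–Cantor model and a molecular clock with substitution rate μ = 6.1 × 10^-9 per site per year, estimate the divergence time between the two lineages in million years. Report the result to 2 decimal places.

6.20

d = −(3/4) ln(1 − 4p/3) = −0.75 ln(1 − 0.096) = −0.75 ln(0.904)
  = −0.75 × (-0.100926) = 0.075695 substitutions/site.
Under a molecular clock d = 2μt, so t = d/(2μ) = 0.075695 / (2 × 6.1 × 10^-9) = 6.20 million years.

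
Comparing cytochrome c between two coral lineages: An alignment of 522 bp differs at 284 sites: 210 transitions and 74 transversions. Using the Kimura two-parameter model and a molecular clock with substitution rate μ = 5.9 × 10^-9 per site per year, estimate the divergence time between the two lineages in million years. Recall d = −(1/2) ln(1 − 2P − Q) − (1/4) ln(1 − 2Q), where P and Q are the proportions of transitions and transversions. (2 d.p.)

P = 210/522 ≈ 0.402299 and Q = 74/522 ≈ 0.141762.
Under the Kimura two-parameter model, d = −½ ln(1 − 2P − Q) − ¼ ln(1 − 2Q).
1 − 2P − Q = 0.05364, giving −½ ln(0.05364) = 1.462730.
1 − 2Q = 0.716476, giving −¼ ln(0.716476) = 0.083353.
d = 1.462730 + 0.083353 = 1.546083.
Under a molecular clock d = 2μt, so t = d/(2μ) = 1.546083 / (2 × 5.9 × 10^-9) = 131.02 million years.

131.02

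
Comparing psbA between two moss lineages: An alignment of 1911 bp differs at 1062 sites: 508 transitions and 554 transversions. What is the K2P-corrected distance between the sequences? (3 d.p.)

P = 508/1911 ≈ 0.265829 and Q = 554/1911 ≈ 0.289901.
Under the Kimura two-parameter model, d = −½ ln(1 − 2P − Q) − ¼ ln(1 − 2Q).
1 − 2P − Q = 0.178441, giving −½ ln(0.178441) = 0.861749.
1 − 2Q = 0.420198, giving −¼ ln(0.420198) = 0.216757.
d = 0.861749 + 0.216757 = 1.078506.

1.079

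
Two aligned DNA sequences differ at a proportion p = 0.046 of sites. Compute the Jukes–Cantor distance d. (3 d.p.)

d = −(3/4) ln(1 − 4p/3) = −0.75 ln(1 − 0.061333) = −0.75 ln(0.938667)
  = −0.75 × (-0.063294) = 0.047471 substitutions/site.

0.047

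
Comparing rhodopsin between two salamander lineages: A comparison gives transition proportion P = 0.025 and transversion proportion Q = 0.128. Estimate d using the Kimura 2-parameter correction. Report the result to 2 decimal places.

0.17

Under the Kimura two-parameter model, d = −½ ln(1 − 2P − Q) − ¼ ln(1 − 2Q).
1 − 2P − Q = 0.822, giving −½ ln(0.822) = 0.098007.
1 − 2Q = 0.744, giving −¼ ln(0.744) = 0.073929.
d = 0.098007 + 0.073929 = 0.171936.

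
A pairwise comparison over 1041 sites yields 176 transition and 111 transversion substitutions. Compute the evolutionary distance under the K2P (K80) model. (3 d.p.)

0.354

P = 176/1041 ≈ 0.169068 and Q = 111/1041 ≈ 0.106628.
Under the Kimura two-parameter model, d = −½ ln(1 − 2P − Q) − ¼ ln(1 − 2Q).
1 − 2P − Q = 0.555236, giving −½ ln(0.555236) = 0.294181.
1 − 2Q = 0.786744, giving −¼ ln(0.786744) = 0.059963.
d = 0.294181 + 0.059963 = 0.354144.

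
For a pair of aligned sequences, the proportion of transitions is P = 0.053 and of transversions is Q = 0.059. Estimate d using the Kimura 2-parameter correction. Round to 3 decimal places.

Under the Kimura two-parameter model, d = −½ ln(1 − 2P − Q) − ¼ ln(1 − 2Q).
1 − 2P − Q = 0.835, giving −½ ln(0.835) = 0.090162.
1 − 2Q = 0.882, giving −¼ ln(0.882) = 0.031391.
d = 0.090162 + 0.031391 = 0.121553.

0.122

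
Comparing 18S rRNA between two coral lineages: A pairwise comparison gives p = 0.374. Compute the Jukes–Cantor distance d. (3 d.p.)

0.518

d = −(3/4) ln(1 − 4p/3) = −0.75 ln(1 − 0.498667) = −0.75 ln(0.501333)
  = −0.75 × (-0.690485) = 0.517864 substitutions/site.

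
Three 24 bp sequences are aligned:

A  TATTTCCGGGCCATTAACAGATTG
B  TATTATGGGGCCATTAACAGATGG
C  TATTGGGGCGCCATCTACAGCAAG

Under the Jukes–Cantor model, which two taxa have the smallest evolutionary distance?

A and B

A–B: 4/24 differ, p = 0.167, d = 0.188.
A–C: 9/24 differ, p = 0.375, d = 0.520.
B–C: 8/24 differ, p = 0.333, d = 0.441.
The smallest distance is between A and B.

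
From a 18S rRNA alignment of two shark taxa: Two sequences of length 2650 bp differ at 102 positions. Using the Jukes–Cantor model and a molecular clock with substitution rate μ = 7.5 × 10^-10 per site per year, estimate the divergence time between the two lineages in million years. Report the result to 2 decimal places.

p = 102/2650 ≈ 0.038491.
d = −(3/4) ln(1 − 4p/3) = −0.75 ln(1 − 0.051321) = −0.75 ln(0.948679)
  = −0.75 × (-0.052685) = 0.039514 substitutions/site.
Under a molecular clock d = 2μt, so t = d/(2μ) = 0.039514 / (2 × 7.5 × 10^-10) = 26.34 million years.

26.34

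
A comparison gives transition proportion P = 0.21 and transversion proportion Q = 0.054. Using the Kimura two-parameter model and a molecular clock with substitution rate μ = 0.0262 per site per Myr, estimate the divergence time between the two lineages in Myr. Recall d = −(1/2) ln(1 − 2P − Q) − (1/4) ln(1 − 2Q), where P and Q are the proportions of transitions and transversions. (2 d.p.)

Under the Kimura two-parameter model, d = −½ ln(1 − 2P − Q) − ¼ ln(1 − 2Q).
1 − 2P − Q = 0.526, giving −½ ln(0.526) = 0.321227.
1 − 2Q = 0.892, giving −¼ ln(0.892) = 0.028572.
d = 0.321227 + 0.028572 = 0.349799.
Under a molecular clock d = 2μt, so t = d/(2μ) = 0.349799 / (2 × 0.0262) = 6.68 Myr.

6.68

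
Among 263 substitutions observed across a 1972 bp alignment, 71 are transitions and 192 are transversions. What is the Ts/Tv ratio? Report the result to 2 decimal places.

0.37

R = 71/192 = 0.369791… ≈ 0.37 (to 2 d.p.).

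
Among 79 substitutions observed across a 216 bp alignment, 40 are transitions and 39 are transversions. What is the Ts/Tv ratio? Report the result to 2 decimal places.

1.03

R = 40/39 = 1.025641… ≈ 1.03 (to 2 d.p.).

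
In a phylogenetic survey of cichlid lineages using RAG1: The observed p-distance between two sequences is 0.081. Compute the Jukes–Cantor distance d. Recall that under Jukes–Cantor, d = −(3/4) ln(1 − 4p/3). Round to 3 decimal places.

d = −(3/4) ln(1 − 4p/3) = −0.75 ln(1 − 0.108) = −0.75 ln(0.892)
  = −0.75 × (-0.114289) = 0.085717 substitutions/site.

0.086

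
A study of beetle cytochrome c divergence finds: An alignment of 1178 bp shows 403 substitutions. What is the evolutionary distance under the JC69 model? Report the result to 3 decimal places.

p = 403/1178 ≈ 0.342105.
d = −(3/4) ln(1 − 4p/3) = −0.75 ln(1 − 0.45614) = −0.75 ln(0.54386)
  = −0.75 × (-0.609063) = 0.456797 substitutions/site.

0.457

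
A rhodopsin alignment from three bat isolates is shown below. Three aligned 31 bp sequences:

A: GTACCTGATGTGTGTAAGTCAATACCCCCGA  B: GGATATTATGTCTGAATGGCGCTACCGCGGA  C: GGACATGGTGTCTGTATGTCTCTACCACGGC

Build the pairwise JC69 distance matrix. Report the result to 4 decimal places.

A–B: 12/31 sites differ → p ≈ 0.387097, d = −0.75 ln(1 − 0.516129) = 0.544453 ≈ 0.5445.
A–C: 10/31 sites differ → p ≈ 0.322581, d = −0.75 ln(1 − 0.430108) = 0.421731 ≈ 0.4217.
B–C: 8/31 sites differ → p ≈ 0.258065, d = −0.75 ln(1 − 0.344087) = 0.316295 ≈ 0.3163.

d(A,B) = 0.5445, d(A,C) = 0.4217, d(B,C) = 0.3163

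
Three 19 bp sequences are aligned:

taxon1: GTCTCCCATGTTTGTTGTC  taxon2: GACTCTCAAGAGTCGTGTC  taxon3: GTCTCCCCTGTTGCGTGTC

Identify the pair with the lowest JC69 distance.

taxon1–taxon2: 7/19 differ, p = 0.368, d = 0.507.
taxon1–taxon3: 4/19 differ, p = 0.211, d = 0.247.
taxon2–taxon3: 7/19 differ, p = 0.368, d = 0.507.
The smallest distance is between taxon1 and taxon3.

taxon1 and taxon3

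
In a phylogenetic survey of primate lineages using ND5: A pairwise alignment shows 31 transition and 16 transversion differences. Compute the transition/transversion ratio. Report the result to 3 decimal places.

R = 31/16 = 1.9375 ≈ 1.938 (to 3 d.p.).

1.938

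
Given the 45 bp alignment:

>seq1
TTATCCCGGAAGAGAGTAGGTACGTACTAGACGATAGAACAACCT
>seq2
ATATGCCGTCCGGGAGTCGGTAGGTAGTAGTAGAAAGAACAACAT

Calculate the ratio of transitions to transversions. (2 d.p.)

0.08

Transitions are A↔G and C↔T; transversions are all other mismatches.
Transitions: 1. Transversions: 12.
R = 1/12 = 0.083333… ≈ 0.08 (to 2 d.p.).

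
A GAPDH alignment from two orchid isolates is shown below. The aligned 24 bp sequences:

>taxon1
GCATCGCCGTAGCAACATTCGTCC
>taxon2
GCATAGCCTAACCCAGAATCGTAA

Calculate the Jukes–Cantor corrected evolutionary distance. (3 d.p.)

The sequences differ at 9 of 24 sites (5, 9, 10, 12, 14, 16, 18, 23, 24), so p = 9/24 = 0.375.
d = −(3/4) ln(1 − 4p/3) = −0.75 ln(1 − 0.5) = −0.75 ln(0.5)
  = −0.75 × (-0.693147) = 0.519860 substitutions/site.

0.520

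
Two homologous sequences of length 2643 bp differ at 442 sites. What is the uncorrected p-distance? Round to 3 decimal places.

0.167

p = 442/2643 = 0.167234… ≈ 0.167 (to 3 d.p.).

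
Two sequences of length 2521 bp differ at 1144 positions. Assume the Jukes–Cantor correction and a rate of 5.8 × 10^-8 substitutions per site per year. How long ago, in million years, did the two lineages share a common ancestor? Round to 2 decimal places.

6.01

p = 1144/2521 ≈ 0.453788.
d = −(3/4) ln(1 − 4p/3) = −0.75 ln(1 − 0.605051) = −0.75 ln(0.394949)
  = −0.75 × (-0.928999) = 0.696749 substitutions/site.
Under a molecular clock d = 2μt, so t = d/(2μ) = 0.696749 / (2 × 5.8 × 10^-8) = 6.01 million years.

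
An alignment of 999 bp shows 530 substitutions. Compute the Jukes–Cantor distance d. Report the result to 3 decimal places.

p = 530/999 ≈ 0.530531.
d = −(3/4) ln(1 − 4p/3) = −0.75 ln(1 − 0.707375) = −0.75 ln(0.292625)
  = −0.75 × (-1.228863) = 0.921647 substitutions/site.

0.922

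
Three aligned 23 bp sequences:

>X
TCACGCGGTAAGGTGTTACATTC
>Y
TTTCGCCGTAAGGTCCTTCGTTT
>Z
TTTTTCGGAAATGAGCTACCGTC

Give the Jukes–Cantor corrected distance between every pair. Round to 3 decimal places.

X–Y: 8/23 sites differ → p ≈ 0.347826, d = −0.75 ln(1 − 0.463768) = 0.467391 ≈ 0.467.
X–Z: 10/23 sites differ → p ≈ 0.434783, d = −0.75 ln(1 − 0.579711) = 0.650110 ≈ 0.650.
Y–Z: 11/23 sites differ → p ≈ 0.478261, d = −0.75 ln(1 − 0.637681) = 0.761423 ≈ 0.761.

d(X,Y) = 0.467, d(X,Z) = 0.650, d(Y,Z) = 0.761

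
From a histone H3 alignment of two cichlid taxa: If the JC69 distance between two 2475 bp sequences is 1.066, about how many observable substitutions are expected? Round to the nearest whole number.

Invert JC69: p = (3/4)(1 − e^(−4d/3)) = 0.75 × (1 − e^(-1.421333)) = 0.75 × (1 − 0.241392) = 0.568956.
Expected differing sites = pL ≈ 0.568956 × 2475 = 1408.1661 ≈ 1408.

1408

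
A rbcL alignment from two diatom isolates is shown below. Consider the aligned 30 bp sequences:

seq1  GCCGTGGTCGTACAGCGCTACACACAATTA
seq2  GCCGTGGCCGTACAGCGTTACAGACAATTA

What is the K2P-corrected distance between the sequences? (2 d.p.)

0.11

Of 30 sites, 2 differences are transitions and 1 are transversions, so P = 2/30 ≈ 0.066667 and Q = 1/30 ≈ 0.033333.
Under the Kimura two-parameter model, d = −½ ln(1 − 2P − Q) − ¼ ln(1 − 2Q).
1 − 2P − Q = 0.833333, giving −½ ln(0.833333) = 0.091161.
1 − 2Q = 0.933334, giving −¼ ln(0.933334) = 0.017248.
d = 0.091161 + 0.017248 = 0.108409.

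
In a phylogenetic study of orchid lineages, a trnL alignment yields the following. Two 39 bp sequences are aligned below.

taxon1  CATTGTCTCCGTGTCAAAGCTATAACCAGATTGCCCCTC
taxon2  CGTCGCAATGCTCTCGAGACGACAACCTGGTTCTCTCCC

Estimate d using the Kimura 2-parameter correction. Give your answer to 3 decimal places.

Of 39 sites, 12 differences are transitions and 8 are transversions, so P = 12/39 ≈ 0.307692 and Q = 8/39 ≈ 0.205128.
Under the Kimura two-parameter model, d = −½ ln(1 − 2P − Q) − ¼ ln(1 − 2Q).
1 − 2P − Q = 0.179488, giving −½ ln(0.179488) = 0.858823.
1 − 2Q = 0.589744, giving −¼ ln(0.589744) = 0.132017.
d = 0.858823 + 0.132017 = 0.990840.

0.991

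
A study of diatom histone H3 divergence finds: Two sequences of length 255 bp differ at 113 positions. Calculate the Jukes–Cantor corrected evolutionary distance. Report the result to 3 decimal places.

0.670

p = 113/255 ≈ 0.443137.
d = −(3/4) ln(1 − 4p/3) = −0.75 ln(1 − 0.590849) = −0.75 ln(0.409151)
  = −0.75 × (-0.893671) = 0.670253 substitutions/site.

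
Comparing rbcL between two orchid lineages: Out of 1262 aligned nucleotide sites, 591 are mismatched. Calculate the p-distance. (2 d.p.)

p = 591/1262 = 0.468304… ≈ 0.47 (to 2 d.p.).

0.47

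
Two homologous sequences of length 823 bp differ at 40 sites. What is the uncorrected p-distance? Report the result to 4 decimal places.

p = 40/823 = 0.048602… ≈ 0.0486 (to 4 d.p.).

0.0486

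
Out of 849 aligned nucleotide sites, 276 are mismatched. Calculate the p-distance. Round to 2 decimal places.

p = 276/849 = 0.325088… ≈ 0.33 (to 2 d.p.).

0.33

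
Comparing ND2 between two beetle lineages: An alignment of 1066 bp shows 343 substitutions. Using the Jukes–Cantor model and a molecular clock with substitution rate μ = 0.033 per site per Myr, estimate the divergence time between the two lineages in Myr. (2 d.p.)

p = 343/1066 ≈ 0.321764.
d = −(3/4) ln(1 − 4p/3) = −0.75 ln(1 − 0.429019) = −0.75 ln(0.570981)
  = −0.75 × (-0.560399) = 0.420299 substitutions/site.
Under a molecular clock d = 2μt, so t = d/(2μ) = 0.420299 / (2 × 0.033) = 6.37 Myr.

6.37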